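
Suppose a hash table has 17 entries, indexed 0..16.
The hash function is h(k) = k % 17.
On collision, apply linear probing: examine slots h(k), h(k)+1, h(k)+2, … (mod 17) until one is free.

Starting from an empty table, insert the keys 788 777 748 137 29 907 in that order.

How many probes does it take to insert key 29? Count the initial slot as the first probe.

2

788 hashes to 6; slot 6 is free -> place at 6.
777 hashes to 12; slot 12 is free -> place at 12.
748 hashes to 0; slot 0 is free -> place at 0.
137 hashes to 1; slot 1 is free -> place at 1.
29 hashes to 12; 12 taken -> place at 13.
907 hashes to 6; 6 taken -> place at 7.
Table: [748, 137, -, -, -, -, 788, 907, -, -, -, -, 777, 29, -, -, -]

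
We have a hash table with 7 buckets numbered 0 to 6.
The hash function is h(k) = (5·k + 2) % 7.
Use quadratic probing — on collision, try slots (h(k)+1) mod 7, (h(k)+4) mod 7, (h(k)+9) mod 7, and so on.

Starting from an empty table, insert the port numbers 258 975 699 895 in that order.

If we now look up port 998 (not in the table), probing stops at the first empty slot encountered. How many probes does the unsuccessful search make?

258 hashes to 4; slot 4 is free => place at 4.
975 hashes to 5; slot 5 is free => place at 5.
699 hashes to 4; 4,5 taken => place at 1.
895 hashes to 4; 4,5,1 taken => place at 6.
Table: [—, 699, —, —, 258, 975, 895]
Lookup 998: h=1, probe 1,2 → slot 2 empty, not found.

2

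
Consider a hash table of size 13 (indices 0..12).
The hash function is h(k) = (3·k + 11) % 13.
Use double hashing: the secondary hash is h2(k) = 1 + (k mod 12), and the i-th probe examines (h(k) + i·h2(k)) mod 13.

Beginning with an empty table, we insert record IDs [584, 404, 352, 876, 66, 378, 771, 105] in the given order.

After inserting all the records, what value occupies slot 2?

66

584: h=8 -> slot 8
404: h=1 -> slot 1
352: h=1, h2=5, probe 1,6 -> slot 6
876: h=0 -> slot 0
66: h=1, h2=7, probe 1,8,2 -> slot 2
378: h=1, h2=7, probe 1,8,2,9 -> slot 9
771: h=10 -> slot 10
105: h=1, h2=10, probe 1,11 -> slot 11
Table: [876, 404, 66, ., ., ., 352, ., 584, 378, 771, 105, .]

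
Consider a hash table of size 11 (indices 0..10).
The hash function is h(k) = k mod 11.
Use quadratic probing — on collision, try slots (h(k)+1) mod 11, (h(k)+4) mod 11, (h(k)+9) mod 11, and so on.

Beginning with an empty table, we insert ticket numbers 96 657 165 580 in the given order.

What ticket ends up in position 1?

580

96 hashes to 8; slot 8 is free -> place at 8.
657 hashes to 8; 8 taken -> place at 9.
165 hashes to 0; slot 0 is free -> place at 0.
580 hashes to 8; 8,9 taken -> place at 1.
Table: [165, 580, —, —, —, —, —, —, 96, 657, —]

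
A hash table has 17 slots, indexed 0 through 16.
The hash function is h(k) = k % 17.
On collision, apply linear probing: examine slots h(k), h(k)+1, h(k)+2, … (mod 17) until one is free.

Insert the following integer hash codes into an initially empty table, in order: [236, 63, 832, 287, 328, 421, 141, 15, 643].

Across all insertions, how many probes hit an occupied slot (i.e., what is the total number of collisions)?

236: h=15 -> slot 15
63: h=12 -> slot 12
832: h=16 -> slot 16
287: h=15, probe 15,16,0 -> slot 0
328: h=5 -> slot 5
421: h=13 -> slot 13
141: h=5, probe 5,6 -> slot 6
15: h=15, probe 15,16,0,1 -> slot 1
643: h=14 -> slot 14
Table: [287, 15, _, _, _, 328, 141, _, _, _, _, _, 63, 421, 643, 236, 832]

6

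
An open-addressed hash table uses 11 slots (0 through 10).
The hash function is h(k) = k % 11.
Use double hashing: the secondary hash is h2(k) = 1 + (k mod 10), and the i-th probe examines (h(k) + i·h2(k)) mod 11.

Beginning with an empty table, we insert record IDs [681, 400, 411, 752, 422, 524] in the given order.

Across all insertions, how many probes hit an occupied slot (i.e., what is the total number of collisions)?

Insert 681: h=10, slot 10 empty => index 10.
Insert 400: h=4, slot 4 empty => index 4.
Insert 411: h=4, h2=2, slot 4 occupied => index 6.
Insert 752: h=4, h2=3, slot 4 occupied => index 7.
Insert 422: h=4, h2=3, slots 4,7,10 occupied => index 2.
Insert 524: h=7, h2=5, slot 7 occupied => index 1.
Table: [-, 524, 422, -, 400, -, 411, 752, -, -, 681]

6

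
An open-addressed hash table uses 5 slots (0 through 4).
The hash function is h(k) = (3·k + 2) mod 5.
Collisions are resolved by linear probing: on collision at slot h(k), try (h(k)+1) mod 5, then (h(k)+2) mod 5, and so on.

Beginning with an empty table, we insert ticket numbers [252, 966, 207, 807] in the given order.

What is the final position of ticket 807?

Insert 252: h=3, slot 3 empty => index 3.
Insert 966: h=0, slot 0 empty => index 0.
Insert 207: h=3, slot 3 occupied => index 4.
Insert 807: h=3, slots 3,4,0 occupied => index 1.
Table: [966, 807, -, 252, 207]

1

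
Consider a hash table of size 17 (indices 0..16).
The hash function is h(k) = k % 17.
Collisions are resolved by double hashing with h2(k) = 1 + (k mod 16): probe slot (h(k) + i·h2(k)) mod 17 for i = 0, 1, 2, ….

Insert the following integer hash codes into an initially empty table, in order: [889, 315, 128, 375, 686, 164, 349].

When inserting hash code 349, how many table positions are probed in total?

889 hashes to 5; slot 5 is free => place at 5.
315 hashes to 9; slot 9 is free => place at 9.
128 hashes to 9, h2=1; 9 taken => place at 10.
375 hashes to 1; slot 1 is free => place at 1.
686 hashes to 6; slot 6 is free => place at 6.
164 hashes to 11; slot 11 is free => place at 11.
349 hashes to 9, h2=14; 9,6 taken => place at 3.
Table: [—, 375, —, 349, —, 889, 686, —, —, 315, 128, 164, —, —, —, —, —]

3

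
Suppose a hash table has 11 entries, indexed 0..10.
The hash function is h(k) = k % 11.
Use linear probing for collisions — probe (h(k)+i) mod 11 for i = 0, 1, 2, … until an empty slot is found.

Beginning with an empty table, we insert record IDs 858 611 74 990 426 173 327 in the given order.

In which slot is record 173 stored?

858 hashes to 0; slot 0 is free → place at 0.
611 hashes to 6; slot 6 is free → place at 6.
74 hashes to 8; slot 8 is free → place at 8.
990 hashes to 0; 0 taken → place at 1.
426 hashes to 8; 8 taken → place at 9.
173 hashes to 8; 8,9 taken → place at 10.
327 hashes to 8; 8,9,10,0,1 taken → place at 2.
Table: [858, 990, 327, _, _, _, 611, _, 74, 426, 173]

10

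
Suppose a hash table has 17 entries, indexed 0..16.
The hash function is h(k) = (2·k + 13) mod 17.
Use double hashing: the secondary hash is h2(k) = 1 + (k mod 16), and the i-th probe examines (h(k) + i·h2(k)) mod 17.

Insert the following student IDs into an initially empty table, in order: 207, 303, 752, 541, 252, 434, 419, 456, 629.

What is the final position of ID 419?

Insert 207: h=2, slot 2 empty -> index 2.
Insert 303: h=7, slot 7 empty -> index 7.
Insert 752: h=4, slot 4 empty -> index 4.
Insert 541: h=7, h2=14, slots 7,4 occupied -> index 1.
Insert 252: h=7, h2=13, slot 7 occupied -> index 3.
Insert 434: h=14, slot 14 empty -> index 14.
Insert 419: h=1, h2=4, slot 1 occupied -> index 5.
Insert 456: h=7, h2=9, slot 7 occupied -> index 16.
Insert 629: h=13, slot 13 empty -> index 13.
Table: [—, 541, 207, 252, 752, 419, —, 303, —, —, —, —, —, 629, 434, —, 456]

5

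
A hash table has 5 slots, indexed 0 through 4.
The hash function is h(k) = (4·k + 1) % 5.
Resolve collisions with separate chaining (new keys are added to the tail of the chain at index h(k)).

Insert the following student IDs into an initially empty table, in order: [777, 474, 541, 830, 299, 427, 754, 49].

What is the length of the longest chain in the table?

4

Insert 777: h=4, bucket 4 empty → new chain.
Insert 474: h=2, bucket 2 empty → new chain.
Insert 541: h=0, bucket 0 empty → new chain.
Insert 830: h=1, bucket 1 empty → new chain.
Insert 299: h=2, bucket 2 nonempty → append to chain.
Insert 427: h=4, bucket 4 nonempty → append to chain.
Insert 754: h=2, bucket 2 nonempty → append to chain.
Insert 49: h=2, bucket 2 nonempty → append to chain.
Final buckets:
0: 541
1: 830
2: 474 -> 299 -> 754 -> 49
3: _
4: 777 -> 427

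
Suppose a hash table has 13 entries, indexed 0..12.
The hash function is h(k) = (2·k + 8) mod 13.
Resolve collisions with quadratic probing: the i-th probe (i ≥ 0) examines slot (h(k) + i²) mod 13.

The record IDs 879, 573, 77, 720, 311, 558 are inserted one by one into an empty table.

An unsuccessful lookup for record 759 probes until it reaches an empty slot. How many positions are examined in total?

Insert 879: h=11, slot 11 empty => index 11.
Insert 573: h=10, slot 10 empty => index 10.
Insert 77: h=6, slot 6 empty => index 6.
Insert 720: h=5, slot 5 empty => index 5.
Insert 311: h=6, slot 6 occupied => index 7.
Insert 558: h=6, slots 6,7,10 occupied => index 2.
Table: [∅, ∅, 558, ∅, ∅, 720, 77, 311, ∅, ∅, 573, 879, ∅]
Lookup 759: h=5, probe 5,6,9 → slot 9 empty, not found.

3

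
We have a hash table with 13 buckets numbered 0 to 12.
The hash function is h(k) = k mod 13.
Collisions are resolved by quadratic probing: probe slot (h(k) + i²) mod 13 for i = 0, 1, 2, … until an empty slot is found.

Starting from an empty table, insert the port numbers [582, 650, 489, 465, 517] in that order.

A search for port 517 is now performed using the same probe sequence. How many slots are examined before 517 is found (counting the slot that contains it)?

582 hashes to 10; slot 10 is free -> place at 10.
650 hashes to 0; slot 0 is free -> place at 0.
489 hashes to 8; slot 8 is free -> place at 8.
465 hashes to 10; 10 taken -> place at 11.
517 hashes to 10; 10,11 taken -> place at 1.
Table: [650, 517, ∅, ∅, ∅, ∅, ∅, ∅, 489, ∅, 582, 465, ∅]
Lookup 517: h=10, probe 10,11,1 → found at 1.

3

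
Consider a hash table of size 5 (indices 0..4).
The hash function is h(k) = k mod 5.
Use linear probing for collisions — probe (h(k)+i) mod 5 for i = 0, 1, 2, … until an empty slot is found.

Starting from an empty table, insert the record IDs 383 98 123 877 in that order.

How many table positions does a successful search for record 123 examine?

3

383: h=3 → slot 3
98: h=3, probe 3,4 → slot 4
123: h=3, probe 3,4,0 → slot 0
877: h=2 → slot 2
Table: [123, —, 877, 383, 98]
Lookup 123: h=3, probe 3,4,0 → found at 0.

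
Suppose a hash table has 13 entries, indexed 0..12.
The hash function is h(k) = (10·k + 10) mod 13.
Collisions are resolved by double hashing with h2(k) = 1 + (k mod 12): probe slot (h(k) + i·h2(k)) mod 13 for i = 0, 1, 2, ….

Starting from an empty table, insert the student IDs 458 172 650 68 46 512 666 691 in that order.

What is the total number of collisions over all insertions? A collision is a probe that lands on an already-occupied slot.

458: h=1 => slot 1
172: h=1, h2=5, probe 1,6 => slot 6
650: h=10 => slot 10
68: h=1, h2=9, probe 1,10,6,2 => slot 2
46: h=2, h2=11, probe 2,0 => slot 0
512: h=8 => slot 8
666: h=1, h2=7, probe 1,8,2,9 => slot 9
691: h=4 => slot 4
Table: [46, 458, 68, ∅, 691, ∅, 172, ∅, 512, 666, 650, ∅, ∅]

8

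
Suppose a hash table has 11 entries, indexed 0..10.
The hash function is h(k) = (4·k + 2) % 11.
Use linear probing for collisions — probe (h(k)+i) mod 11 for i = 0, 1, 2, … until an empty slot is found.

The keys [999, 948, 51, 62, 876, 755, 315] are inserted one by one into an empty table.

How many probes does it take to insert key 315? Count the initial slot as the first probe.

Insert 999: h=5, slot 5 empty -> index 5.
Insert 948: h=10, slot 10 empty -> index 10.
Insert 51: h=8, slot 8 empty -> index 8.
Insert 62: h=8, slot 8 occupied -> index 9.
Insert 876: h=8, slots 8,9,10 occupied -> index 0.
Insert 755: h=8, slots 8,9,10,0 occupied -> index 1.
Insert 315: h=8, slots 8,9,10,0,1 occupied -> index 2.
Table: [876, 755, 315, ∅, ∅, 999, ∅, ∅, 51, 62, 948]

6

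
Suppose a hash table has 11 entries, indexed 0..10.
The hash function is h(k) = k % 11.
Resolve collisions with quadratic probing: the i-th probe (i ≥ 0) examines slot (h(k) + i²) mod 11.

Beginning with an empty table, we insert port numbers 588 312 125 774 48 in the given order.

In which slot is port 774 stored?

2

588 hashes to 5; slot 5 is free -> place at 5.
312 hashes to 4; slot 4 is free -> place at 4.
125 hashes to 4; 4,5 taken -> place at 8.
774 hashes to 4; 4,5,8 taken -> place at 2.
48 hashes to 4; 4,5,8,2 taken -> place at 9.
Table: [-, -, 774, -, 312, 588, -, -, 125, 48, -]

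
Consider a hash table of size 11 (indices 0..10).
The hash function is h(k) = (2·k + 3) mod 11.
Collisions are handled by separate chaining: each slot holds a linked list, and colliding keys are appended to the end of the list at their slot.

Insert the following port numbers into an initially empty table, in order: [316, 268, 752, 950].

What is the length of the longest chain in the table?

3

316 -> bucket 8
268 -> bucket 0
752 -> bucket 0 (collision)
950 -> bucket 0 (collision)
Final buckets:
0: 268 -> 752 -> 950
1: .
2: .
3: .
4: .
5: .
6: .
7: .
8: 316
9: .
10: .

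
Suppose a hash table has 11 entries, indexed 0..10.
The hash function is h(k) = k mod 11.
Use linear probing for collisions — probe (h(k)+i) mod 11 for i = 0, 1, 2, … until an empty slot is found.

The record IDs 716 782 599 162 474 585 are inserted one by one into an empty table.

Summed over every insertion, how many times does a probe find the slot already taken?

5

716: h=1 -> slot 1
782: h=1, probe 1,2 -> slot 2
599: h=5 -> slot 5
162: h=8 -> slot 8
474: h=1, probe 1,2,3 -> slot 3
585: h=2, probe 2,3,4 -> slot 4
Table: [., 716, 782, 474, 585, 599, ., ., 162, ., .]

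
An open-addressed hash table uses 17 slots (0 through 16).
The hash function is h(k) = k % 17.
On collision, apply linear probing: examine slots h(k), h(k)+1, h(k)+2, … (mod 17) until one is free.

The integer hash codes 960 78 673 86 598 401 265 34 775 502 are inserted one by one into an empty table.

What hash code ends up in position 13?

Insert 960: h=8, slot 8 empty -> index 8.
Insert 78: h=10, slot 10 empty -> index 10.
Insert 673: h=10, slot 10 occupied -> index 11.
Insert 86: h=1, slot 1 empty -> index 1.
Insert 598: h=3, slot 3 empty -> index 3.
Insert 401: h=10, slots 10,11 occupied -> index 12.
Insert 265: h=10, slots 10,11,12 occupied -> index 13.
Insert 34: h=0, slot 0 empty -> index 0.
Insert 775: h=10, slots 10,11,12,13 occupied -> index 14.
Insert 502: h=9, slot 9 empty -> index 9.
Table: [34, 86, _, 598, _, _, _, _, 960, 502, 78, 673, 401, 265, 775, _, _]

265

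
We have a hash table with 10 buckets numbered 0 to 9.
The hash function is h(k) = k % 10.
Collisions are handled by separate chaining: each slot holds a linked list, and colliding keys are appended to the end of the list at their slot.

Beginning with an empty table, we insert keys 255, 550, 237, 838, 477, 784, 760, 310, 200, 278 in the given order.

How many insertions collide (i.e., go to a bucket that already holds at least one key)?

5

Insert 255: h=5, bucket 5 empty → new chain.
Insert 550: h=0, bucket 0 empty → new chain.
Insert 237: h=7, bucket 7 empty → new chain.
Insert 838: h=8, bucket 8 empty → new chain.
Insert 477: h=7, bucket 7 nonempty → append to chain.
Insert 784: h=4, bucket 4 empty → new chain.
Insert 760: h=0, bucket 0 nonempty → append to chain.
Insert 310: h=0, bucket 0 nonempty → append to chain.
Insert 200: h=0, bucket 0 nonempty → append to chain.
Insert 278: h=8, bucket 8 nonempty → append to chain.
Final buckets:
0: 550 -> 760 -> 310 -> 200
1: —
2: —
3: —
4: 784
5: 255
6: —
7: 237 -> 477
8: 838 -> 278
9: —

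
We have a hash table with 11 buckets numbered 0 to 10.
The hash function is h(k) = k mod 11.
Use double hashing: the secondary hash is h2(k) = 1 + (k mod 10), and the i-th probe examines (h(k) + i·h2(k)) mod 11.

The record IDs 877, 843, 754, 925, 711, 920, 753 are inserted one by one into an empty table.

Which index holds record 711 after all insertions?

877: h=8 → slot 8
843: h=7 → slot 7
754: h=6 → slot 6
925: h=1 → slot 1
711: h=7, h2=2, probe 7,9 → slot 9
920: h=7, h2=1, probe 7,8,9,10 → slot 10
753: h=5 → slot 5
Table: [—, 925, —, —, —, 753, 754, 843, 877, 711, 920]

9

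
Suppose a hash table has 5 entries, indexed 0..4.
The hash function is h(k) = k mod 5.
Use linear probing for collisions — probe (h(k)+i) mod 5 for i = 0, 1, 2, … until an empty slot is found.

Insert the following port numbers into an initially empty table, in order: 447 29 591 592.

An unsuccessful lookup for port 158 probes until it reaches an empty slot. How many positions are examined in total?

3

Insert 447: h=2, slot 2 empty => index 2.
Insert 29: h=4, slot 4 empty => index 4.
Insert 591: h=1, slot 1 empty => index 1.
Insert 592: h=2, slot 2 occupied => index 3.
Table: [∅, 591, 447, 592, 29]
Lookup 158: h=3, probe 3,4,0 → slot 0 empty, not found.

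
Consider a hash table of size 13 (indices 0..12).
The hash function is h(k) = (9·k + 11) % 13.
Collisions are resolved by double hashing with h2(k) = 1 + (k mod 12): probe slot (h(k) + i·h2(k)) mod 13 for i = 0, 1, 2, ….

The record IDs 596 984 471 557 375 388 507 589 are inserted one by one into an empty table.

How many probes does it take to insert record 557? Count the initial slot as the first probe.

596 hashes to 6; slot 6 is free → place at 6.
984 hashes to 1; slot 1 is free → place at 1.
471 hashes to 12; slot 12 is free → place at 12.
557 hashes to 6, h2=6; 6,12 taken → place at 5.
375 hashes to 6, h2=4; 6 taken → place at 10.
388 hashes to 6, h2=5; 6 taken → place at 11.
507 hashes to 11, h2=4; 11 taken → place at 2.
589 hashes to 8; slot 8 is free → place at 8.
Table: [., 984, 507, ., ., 557, 596, ., 589, ., 375, 388, 471]

3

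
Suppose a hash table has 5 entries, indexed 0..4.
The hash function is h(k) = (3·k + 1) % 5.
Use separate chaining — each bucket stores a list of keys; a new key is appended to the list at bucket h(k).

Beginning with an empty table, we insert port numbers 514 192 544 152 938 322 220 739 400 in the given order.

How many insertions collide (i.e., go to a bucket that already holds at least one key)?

Insert 514: h=3, bucket 3 empty -> new chain.
Insert 192: h=2, bucket 2 empty -> new chain.
Insert 544: h=3, bucket 3 nonempty -> append to chain.
Insert 152: h=2, bucket 2 nonempty -> append to chain.
Insert 938: h=0, bucket 0 empty -> new chain.
Insert 322: h=2, bucket 2 nonempty -> append to chain.
Insert 220: h=1, bucket 1 empty -> new chain.
Insert 739: h=3, bucket 3 nonempty -> append to chain.
Insert 400: h=1, bucket 1 nonempty -> append to chain.
Final buckets:
0: 938
1: 220 -> 400
2: 192 -> 152 -> 322
3: 514 -> 544 -> 739
4: ∅

5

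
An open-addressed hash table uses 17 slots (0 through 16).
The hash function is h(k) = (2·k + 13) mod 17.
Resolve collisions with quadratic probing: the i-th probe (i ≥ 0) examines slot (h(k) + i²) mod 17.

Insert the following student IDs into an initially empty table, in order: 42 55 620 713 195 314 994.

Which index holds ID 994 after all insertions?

42 hashes to 12; slot 12 is free → place at 12.
55 hashes to 4; slot 4 is free → place at 4.
620 hashes to 12; 12 taken → place at 13.
713 hashes to 11; slot 11 is free → place at 11.
195 hashes to 12; 12,13 taken → place at 16.
314 hashes to 12; 12,13,16,4,11 taken → place at 3.
994 hashes to 12; 12,13,16,4,11,3 taken → place at 14.
Table: [_, _, _, 314, 55, _, _, _, _, _, _, 713, 42, 620, 994, _, 195]

14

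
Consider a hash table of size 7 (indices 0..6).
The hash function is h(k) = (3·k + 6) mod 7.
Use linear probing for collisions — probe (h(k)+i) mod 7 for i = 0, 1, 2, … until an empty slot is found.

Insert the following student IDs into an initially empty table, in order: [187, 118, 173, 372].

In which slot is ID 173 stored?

1

187: h=0 => slot 0
118: h=3 => slot 3
173: h=0, probe 0,1 => slot 1
372: h=2 => slot 2
Table: [187, 173, 372, 118, -, -, -]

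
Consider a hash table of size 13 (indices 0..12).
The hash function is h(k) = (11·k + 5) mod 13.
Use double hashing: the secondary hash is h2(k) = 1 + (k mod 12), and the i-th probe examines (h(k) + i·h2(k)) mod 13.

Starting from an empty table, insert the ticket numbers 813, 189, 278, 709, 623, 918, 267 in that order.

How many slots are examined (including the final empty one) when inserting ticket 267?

813: h=4 => slot 4
189: h=4, h2=10, probe 4,1 => slot 1
278: h=8 => slot 8
709: h=4, h2=2, probe 4,6 => slot 6
623: h=7 => slot 7
918: h=2 => slot 2
267: h=4, h2=4, probe 4,8,12 => slot 12
Table: [—, 189, 918, —, 813, —, 709, 623, 278, —, —, —, 267]

3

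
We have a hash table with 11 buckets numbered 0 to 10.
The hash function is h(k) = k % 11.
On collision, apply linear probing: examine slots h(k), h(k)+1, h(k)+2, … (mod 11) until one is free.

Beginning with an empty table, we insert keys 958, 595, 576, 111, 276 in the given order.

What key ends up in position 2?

958: h=1 -> slot 1
595: h=1, probe 1,2 -> slot 2
576: h=4 -> slot 4
111: h=1, probe 1,2,3 -> slot 3
276: h=1, probe 1,2,3,4,5 -> slot 5
Table: [., 958, 595, 111, 576, 276, ., ., ., ., .]

595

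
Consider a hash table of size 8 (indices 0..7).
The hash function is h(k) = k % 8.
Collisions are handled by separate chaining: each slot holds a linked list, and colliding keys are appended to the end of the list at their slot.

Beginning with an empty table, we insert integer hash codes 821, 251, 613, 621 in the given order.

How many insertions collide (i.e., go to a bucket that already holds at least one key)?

Insert 821: h=5, bucket 5 empty → new chain.
Insert 251: h=3, bucket 3 empty → new chain.
Insert 613: h=5, bucket 5 nonempty → append to chain.
Insert 621: h=5, bucket 5 nonempty → append to chain.
Final buckets:
0: ∅
1: ∅
2: ∅
3: 251
4: ∅
5: 821 -> 613 -> 621
6: ∅
7: ∅

2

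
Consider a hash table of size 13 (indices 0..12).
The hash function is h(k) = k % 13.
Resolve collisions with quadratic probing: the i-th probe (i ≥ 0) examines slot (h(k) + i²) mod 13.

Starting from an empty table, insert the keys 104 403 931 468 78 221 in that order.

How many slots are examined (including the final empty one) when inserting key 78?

4

104: h=0 => slot 0
403: h=0, probe 0,1 => slot 1
931: h=8 => slot 8
468: h=0, probe 0,1,4 => slot 4
78: h=0, probe 0,1,4,9 => slot 9
221: h=0, probe 0,1,4,9,3 => slot 3
Table: [104, 403, _, 221, 468, _, _, _, 931, 78, _, _, _]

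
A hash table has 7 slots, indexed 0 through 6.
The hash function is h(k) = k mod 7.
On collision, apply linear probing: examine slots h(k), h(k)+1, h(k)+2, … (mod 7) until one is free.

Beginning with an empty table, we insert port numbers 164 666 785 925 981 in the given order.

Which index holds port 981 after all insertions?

Insert 164: h=3, slot 3 empty -> index 3.
Insert 666: h=1, slot 1 empty -> index 1.
Insert 785: h=1, slot 1 occupied -> index 2.
Insert 925: h=1, slots 1,2,3 occupied -> index 4.
Insert 981: h=1, slots 1,2,3,4 occupied -> index 5.
Table: [_, 666, 785, 164, 925, 981, _]

5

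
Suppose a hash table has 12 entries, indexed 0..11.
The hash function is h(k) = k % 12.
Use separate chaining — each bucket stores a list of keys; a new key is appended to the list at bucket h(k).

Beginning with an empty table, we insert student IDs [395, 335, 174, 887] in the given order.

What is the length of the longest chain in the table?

3

395 → bucket 11
335 → bucket 11 (collision)
174 → bucket 6
887 → bucket 11 (collision)
Final buckets:
0: ∅
1: ∅
2: ∅
3: ∅
4: ∅
5: ∅
6: 174
7: ∅
8: ∅
9: ∅
10: ∅
11: 395 -> 335 -> 887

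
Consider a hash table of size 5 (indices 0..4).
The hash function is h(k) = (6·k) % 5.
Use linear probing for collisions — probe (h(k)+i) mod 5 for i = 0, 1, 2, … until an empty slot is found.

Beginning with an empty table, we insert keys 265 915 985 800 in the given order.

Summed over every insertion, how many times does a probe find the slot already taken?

265: h=0 -> slot 0
915: h=0, probe 0,1 -> slot 1
985: h=0, probe 0,1,2 -> slot 2
800: h=0, probe 0,1,2,3 -> slot 3
Table: [265, 915, 985, 800, .]

6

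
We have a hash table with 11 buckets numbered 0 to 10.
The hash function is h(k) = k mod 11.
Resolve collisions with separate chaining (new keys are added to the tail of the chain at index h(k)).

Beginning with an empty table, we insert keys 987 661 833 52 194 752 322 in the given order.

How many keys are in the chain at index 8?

3

Insert 987: h=8, bucket 8 empty → new chain.
Insert 661: h=1, bucket 1 empty → new chain.
Insert 833: h=8, bucket 8 nonempty → append to chain.
Insert 52: h=8, bucket 8 nonempty → append to chain.
Insert 194: h=7, bucket 7 empty → new chain.
Insert 752: h=4, bucket 4 empty → new chain.
Insert 322: h=3, bucket 3 empty → new chain.
Final buckets:
0: .
1: 661
2: .
3: 322
4: 752
5: .
6: .
7: 194
8: 987 -> 833 -> 52
9: .
10: .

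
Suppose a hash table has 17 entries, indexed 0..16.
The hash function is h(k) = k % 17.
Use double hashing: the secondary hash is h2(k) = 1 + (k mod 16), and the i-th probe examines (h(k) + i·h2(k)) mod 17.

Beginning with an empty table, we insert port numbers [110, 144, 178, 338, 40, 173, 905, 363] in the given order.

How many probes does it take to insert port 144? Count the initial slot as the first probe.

Insert 110: h=8, slot 8 empty => index 8.
Insert 144: h=8, h2=1, slot 8 occupied => index 9.
Insert 178: h=8, h2=3, slot 8 occupied => index 11.
Insert 338: h=15, slot 15 empty => index 15.
Insert 40: h=6, slot 6 empty => index 6.
Insert 173: h=3, slot 3 empty => index 3.
Insert 905: h=4, slot 4 empty => index 4.
Insert 363: h=6, h2=12, slot 6 occupied => index 1.
Table: [∅, 363, ∅, 173, 905, ∅, 40, ∅, 110, 144, ∅, 178, ∅, ∅, ∅, 338, ∅]

2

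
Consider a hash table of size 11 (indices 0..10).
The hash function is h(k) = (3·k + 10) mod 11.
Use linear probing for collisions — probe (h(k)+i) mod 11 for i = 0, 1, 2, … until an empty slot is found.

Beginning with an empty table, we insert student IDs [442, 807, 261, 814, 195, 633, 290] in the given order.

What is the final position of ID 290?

3

442 hashes to 5; slot 5 is free → place at 5.
807 hashes to 0; slot 0 is free → place at 0.
261 hashes to 1; slot 1 is free → place at 1.
814 hashes to 10; slot 10 is free → place at 10.
195 hashes to 1; 1 taken → place at 2.
633 hashes to 6; slot 6 is free → place at 6.
290 hashes to 0; 0,1,2 taken → place at 3.
Table: [807, 261, 195, 290, ., 442, 633, ., ., ., 814]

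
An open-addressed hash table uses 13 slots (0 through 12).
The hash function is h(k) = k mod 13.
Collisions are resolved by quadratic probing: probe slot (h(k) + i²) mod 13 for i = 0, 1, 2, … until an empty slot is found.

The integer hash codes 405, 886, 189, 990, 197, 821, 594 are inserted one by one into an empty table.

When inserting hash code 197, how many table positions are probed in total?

405 hashes to 2; slot 2 is free => place at 2.
886 hashes to 2; 2 taken => place at 3.
189 hashes to 7; slot 7 is free => place at 7.
990 hashes to 2; 2,3 taken => place at 6.
197 hashes to 2; 2,3,6 taken => place at 11.
821 hashes to 2; 2,3,6,11 taken => place at 5.
594 hashes to 9; slot 9 is free => place at 9.
Table: [-, -, 405, 886, -, 821, 990, 189, -, 594, -, 197, -]

4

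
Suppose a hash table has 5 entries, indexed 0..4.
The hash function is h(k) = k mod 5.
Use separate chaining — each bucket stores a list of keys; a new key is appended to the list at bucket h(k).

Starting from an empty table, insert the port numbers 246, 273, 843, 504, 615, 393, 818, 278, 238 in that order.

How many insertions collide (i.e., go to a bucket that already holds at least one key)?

Insert 246: h=1, bucket 1 empty -> new chain.
Insert 273: h=3, bucket 3 empty -> new chain.
Insert 843: h=3, bucket 3 nonempty -> append to chain.
Insert 504: h=4, bucket 4 empty -> new chain.
Insert 615: h=0, bucket 0 empty -> new chain.
Insert 393: h=3, bucket 3 nonempty -> append to chain.
Insert 818: h=3, bucket 3 nonempty -> append to chain.
Insert 278: h=3, bucket 3 nonempty -> append to chain.
Insert 238: h=3, bucket 3 nonempty -> append to chain.
Final buckets:
0: 615
1: 246
2: -
3: 273 -> 843 -> 393 -> 818 -> 278 -> 238
4: 504

5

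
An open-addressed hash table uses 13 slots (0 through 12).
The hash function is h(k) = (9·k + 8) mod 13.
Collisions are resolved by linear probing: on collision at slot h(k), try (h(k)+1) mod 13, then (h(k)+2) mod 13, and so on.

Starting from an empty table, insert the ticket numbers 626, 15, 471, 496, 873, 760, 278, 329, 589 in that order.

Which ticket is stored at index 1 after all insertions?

15

626: h=0 → slot 0
15: h=0, probe 0,1 → slot 1
471: h=9 → slot 9
496: h=0, probe 0,1,2 → slot 2
873: h=0, probe 0,1,2,3 → slot 3
760: h=10 → slot 10
278: h=1, probe 1,2,3,4 → slot 4
329: h=5 → slot 5
589: h=5, probe 5,6 → slot 6
Table: [626, 15, 496, 873, 278, 329, 589, ., ., 471, 760, ., .]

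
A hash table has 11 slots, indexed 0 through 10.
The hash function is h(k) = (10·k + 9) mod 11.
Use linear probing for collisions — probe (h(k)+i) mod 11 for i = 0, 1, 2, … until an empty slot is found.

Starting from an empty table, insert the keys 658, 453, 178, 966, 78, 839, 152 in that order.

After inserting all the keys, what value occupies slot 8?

178

658: h=0 → slot 0
453: h=7 → slot 7
178: h=7, probe 7,8 → slot 8
966: h=0, probe 0,1 → slot 1
78: h=8, probe 8,9 → slot 9
839: h=6 → slot 6
152: h=0, probe 0,1,2 → slot 2
Table: [658, 966, 152, -, -, -, 839, 453, 178, 78, -]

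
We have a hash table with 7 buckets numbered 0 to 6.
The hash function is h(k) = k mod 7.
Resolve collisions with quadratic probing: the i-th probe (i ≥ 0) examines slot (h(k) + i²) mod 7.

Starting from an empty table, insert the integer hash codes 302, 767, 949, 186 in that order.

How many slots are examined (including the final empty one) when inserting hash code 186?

302: h=1 → slot 1
767: h=4 → slot 4
949: h=4, probe 4,5 → slot 5
186: h=4, probe 4,5,1,6 → slot 6
Table: [—, 302, —, —, 767, 949, 186]

4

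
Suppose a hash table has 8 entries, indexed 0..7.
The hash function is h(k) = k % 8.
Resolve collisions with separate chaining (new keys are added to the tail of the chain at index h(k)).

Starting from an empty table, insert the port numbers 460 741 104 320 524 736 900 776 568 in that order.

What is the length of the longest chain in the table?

5

Insert 460: h=4, bucket 4 empty → new chain.
Insert 741: h=5, bucket 5 empty → new chain.
Insert 104: h=0, bucket 0 empty → new chain.
Insert 320: h=0, bucket 0 nonempty → append to chain.
Insert 524: h=4, bucket 4 nonempty → append to chain.
Insert 736: h=0, bucket 0 nonempty → append to chain.
Insert 900: h=4, bucket 4 nonempty → append to chain.
Insert 776: h=0, bucket 0 nonempty → append to chain.
Insert 568: h=0, bucket 0 nonempty → append to chain.
Final buckets:
0: 104 -> 320 -> 736 -> 776 -> 568
1: ∅
2: ∅
3: ∅
4: 460 -> 524 -> 900
5: 741
6: ∅
7: ∅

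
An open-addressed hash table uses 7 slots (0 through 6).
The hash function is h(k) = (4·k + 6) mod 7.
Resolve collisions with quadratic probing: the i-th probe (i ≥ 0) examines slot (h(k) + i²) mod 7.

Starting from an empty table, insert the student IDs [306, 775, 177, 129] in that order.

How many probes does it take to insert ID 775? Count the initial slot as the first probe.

2

Insert 306: h=5, slot 5 empty -> index 5.
Insert 775: h=5, slot 5 occupied -> index 6.
Insert 177: h=0, slot 0 empty -> index 0.
Insert 129: h=4, slot 4 empty -> index 4.
Table: [177, ., ., ., 129, 306, 775]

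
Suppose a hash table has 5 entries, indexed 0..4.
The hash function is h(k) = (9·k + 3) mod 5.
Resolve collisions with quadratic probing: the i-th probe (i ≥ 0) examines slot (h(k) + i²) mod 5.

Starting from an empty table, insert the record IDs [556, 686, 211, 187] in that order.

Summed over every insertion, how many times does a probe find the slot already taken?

5

556: h=2 → slot 2
686: h=2, probe 2,3 → slot 3
211: h=2, probe 2,3,1 → slot 1
187: h=1, probe 1,2,0 → slot 0
Table: [187, 211, 556, 686, —]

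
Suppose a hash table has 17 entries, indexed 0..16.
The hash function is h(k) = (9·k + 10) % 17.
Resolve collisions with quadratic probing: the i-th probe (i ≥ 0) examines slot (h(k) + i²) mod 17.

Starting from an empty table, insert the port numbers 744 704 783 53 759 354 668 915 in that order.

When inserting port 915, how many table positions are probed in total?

2

Insert 744: h=8, slot 8 empty → index 8.
Insert 704: h=5, slot 5 empty → index 5.
Insert 783: h=2, slot 2 empty → index 2.
Insert 53: h=11, slot 11 empty → index 11.
Insert 759: h=7, slot 7 empty → index 7.
Insert 354: h=0, slot 0 empty → index 0.
Insert 668: h=4, slot 4 empty → index 4.
Insert 915: h=0, slot 0 occupied → index 1.
Table: [354, 915, 783, ∅, 668, 704, ∅, 759, 744, ∅, ∅, 53, ∅, ∅, ∅, ∅, ∅]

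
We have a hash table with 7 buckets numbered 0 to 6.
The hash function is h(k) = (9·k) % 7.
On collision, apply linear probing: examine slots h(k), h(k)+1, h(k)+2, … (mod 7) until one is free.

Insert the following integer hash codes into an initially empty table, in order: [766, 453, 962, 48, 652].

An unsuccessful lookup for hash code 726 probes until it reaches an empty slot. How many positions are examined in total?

Insert 766: h=6, slot 6 empty => index 6.
Insert 453: h=3, slot 3 empty => index 3.
Insert 962: h=6, slot 6 occupied => index 0.
Insert 48: h=5, slot 5 empty => index 5.
Insert 652: h=2, slot 2 empty => index 2.
Table: [962, —, 652, 453, —, 48, 766]
Lookup 726: h=3, probe 3,4 → slot 4 empty, not found.

2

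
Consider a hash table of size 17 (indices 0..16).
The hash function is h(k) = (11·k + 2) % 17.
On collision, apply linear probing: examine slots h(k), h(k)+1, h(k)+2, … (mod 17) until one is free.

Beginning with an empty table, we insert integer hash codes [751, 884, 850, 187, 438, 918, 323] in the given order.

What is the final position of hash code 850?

Insert 751: h=1, slot 1 empty => index 1.
Insert 884: h=2, slot 2 empty => index 2.
Insert 850: h=2, slot 2 occupied => index 3.
Insert 187: h=2, slots 2,3 occupied => index 4.
Insert 438: h=9, slot 9 empty => index 9.
Insert 918: h=2, slots 2,3,4 occupied => index 5.
Insert 323: h=2, slots 2,3,4,5 occupied => index 6.
Table: [., 751, 884, 850, 187, 918, 323, ., ., 438, ., ., ., ., ., ., .]

3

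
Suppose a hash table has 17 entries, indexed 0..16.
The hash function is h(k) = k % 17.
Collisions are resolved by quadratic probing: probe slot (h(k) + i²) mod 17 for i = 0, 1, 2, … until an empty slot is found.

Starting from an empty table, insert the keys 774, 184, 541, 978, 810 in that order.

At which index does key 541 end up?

15

774: h=9 → slot 9
184: h=14 → slot 14
541: h=14, probe 14,15 → slot 15
978: h=9, probe 9,10 → slot 10
810: h=11 → slot 11
Table: [-, -, -, -, -, -, -, -, -, 774, 978, 810, -, -, 184, 541, -]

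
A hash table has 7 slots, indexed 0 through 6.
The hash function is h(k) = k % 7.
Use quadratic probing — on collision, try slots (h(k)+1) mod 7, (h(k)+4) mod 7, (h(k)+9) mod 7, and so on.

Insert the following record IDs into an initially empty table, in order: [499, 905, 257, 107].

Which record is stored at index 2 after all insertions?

499

499 hashes to 2; slot 2 is free => place at 2.
905 hashes to 2; 2 taken => place at 3.
257 hashes to 5; slot 5 is free => place at 5.
107 hashes to 2; 2,3 taken => place at 6.
Table: [∅, ∅, 499, 905, ∅, 257, 107]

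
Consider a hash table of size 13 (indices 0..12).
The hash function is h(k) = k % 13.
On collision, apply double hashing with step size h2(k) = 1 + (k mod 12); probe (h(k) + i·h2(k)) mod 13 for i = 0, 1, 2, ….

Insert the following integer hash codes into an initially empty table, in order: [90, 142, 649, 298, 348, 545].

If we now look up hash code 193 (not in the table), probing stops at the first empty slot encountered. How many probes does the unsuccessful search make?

2

Insert 90: h=12, slot 12 empty → index 12.
Insert 142: h=12, h2=11, slot 12 occupied → index 10.
Insert 649: h=12, h2=2, slot 12 occupied → index 1.
Insert 298: h=12, h2=11, slots 12,10 occupied → index 8.
Insert 348: h=10, h2=1, slot 10 occupied → index 11.
Insert 545: h=12, h2=6, slot 12 occupied → index 5.
Table: [., 649, ., ., ., 545, ., ., 298, ., 142, 348, 90]
Lookup 193: h=11, h2=2, probe 11,0 → slot 0 empty, not found.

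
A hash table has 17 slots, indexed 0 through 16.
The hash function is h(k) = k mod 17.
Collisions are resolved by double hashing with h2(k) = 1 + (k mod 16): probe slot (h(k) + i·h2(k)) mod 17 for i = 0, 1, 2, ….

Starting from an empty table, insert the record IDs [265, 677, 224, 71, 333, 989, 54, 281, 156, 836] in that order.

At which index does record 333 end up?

265 hashes to 10; slot 10 is free → place at 10.
677 hashes to 14; slot 14 is free → place at 14.
224 hashes to 3; slot 3 is free → place at 3.
71 hashes to 3, h2=8; 3 taken → place at 11.
333 hashes to 10, h2=14; 10 taken → place at 7.
989 hashes to 3, h2=14; 3 taken → place at 0.
54 hashes to 3, h2=7; 3,10,0,7,14 taken → place at 4.
281 hashes to 9; slot 9 is free → place at 9.
156 hashes to 3, h2=13; 3 taken → place at 16.
836 hashes to 3, h2=5; 3 taken → place at 8.
Table: [989, —, —, 224, 54, —, —, 333, 836, 281, 265, 71, —, —, 677, —, 156]

7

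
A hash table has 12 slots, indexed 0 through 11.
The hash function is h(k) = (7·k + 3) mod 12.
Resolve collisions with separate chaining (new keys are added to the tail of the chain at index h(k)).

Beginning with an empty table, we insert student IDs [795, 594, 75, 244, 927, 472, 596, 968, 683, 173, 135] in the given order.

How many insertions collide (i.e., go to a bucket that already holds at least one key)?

Insert 795: h=0, bucket 0 empty → new chain.
Insert 594: h=9, bucket 9 empty → new chain.
Insert 75: h=0, bucket 0 nonempty → append to chain.
Insert 244: h=7, bucket 7 empty → new chain.
Insert 927: h=0, bucket 0 nonempty → append to chain.
Insert 472: h=7, bucket 7 nonempty → append to chain.
Insert 596: h=11, bucket 11 empty → new chain.
Insert 968: h=11, bucket 11 nonempty → append to chain.
Insert 683: h=8, bucket 8 empty → new chain.
Insert 173: h=2, bucket 2 empty → new chain.
Insert 135: h=0, bucket 0 nonempty → append to chain.
Final buckets:
0: 795 -> 75 -> 927 -> 135
1: —
2: 173
3: —
4: —
5: —
6: —
7: 244 -> 472
8: 683
9: 594
10: —
11: 596 -> 968

5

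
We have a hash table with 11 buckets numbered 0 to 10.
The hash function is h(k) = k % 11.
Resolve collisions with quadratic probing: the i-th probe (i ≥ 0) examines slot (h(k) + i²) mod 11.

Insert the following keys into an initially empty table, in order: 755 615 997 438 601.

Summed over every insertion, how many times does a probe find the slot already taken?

3

Insert 755: h=7, slot 7 empty => index 7.
Insert 615: h=10, slot 10 empty => index 10.
Insert 997: h=7, slot 7 occupied => index 8.
Insert 438: h=9, slot 9 empty => index 9.
Insert 601: h=7, slots 7,8 occupied => index 0.
Table: [601, —, —, —, —, —, —, 755, 997, 438, 615]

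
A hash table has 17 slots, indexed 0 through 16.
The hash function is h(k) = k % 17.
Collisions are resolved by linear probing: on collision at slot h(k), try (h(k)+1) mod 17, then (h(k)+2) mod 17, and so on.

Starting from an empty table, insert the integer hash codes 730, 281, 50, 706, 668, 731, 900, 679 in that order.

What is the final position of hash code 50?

0

730: h=16 → slot 16
281: h=9 → slot 9
50: h=16, probe 16,0 → slot 0
706: h=9, probe 9,10 → slot 10
668: h=5 → slot 5
731: h=0, probe 0,1 → slot 1
900: h=16, probe 16,0,1,2 → slot 2
679: h=16, probe 16,0,1,2,3 → slot 3
Table: [50, 731, 900, 679, _, 668, _, _, _, 281, 706, _, _, _, _, _, 730]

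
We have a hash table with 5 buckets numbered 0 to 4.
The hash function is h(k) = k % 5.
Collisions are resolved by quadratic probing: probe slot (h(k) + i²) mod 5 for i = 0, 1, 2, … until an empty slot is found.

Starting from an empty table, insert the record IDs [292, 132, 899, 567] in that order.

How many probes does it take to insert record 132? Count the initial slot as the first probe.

292 hashes to 2; slot 2 is free → place at 2.
132 hashes to 2; 2 taken → place at 3.
899 hashes to 4; slot 4 is free → place at 4.
567 hashes to 2; 2,3 taken → place at 1.
Table: [_, 567, 292, 132, 899]

2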